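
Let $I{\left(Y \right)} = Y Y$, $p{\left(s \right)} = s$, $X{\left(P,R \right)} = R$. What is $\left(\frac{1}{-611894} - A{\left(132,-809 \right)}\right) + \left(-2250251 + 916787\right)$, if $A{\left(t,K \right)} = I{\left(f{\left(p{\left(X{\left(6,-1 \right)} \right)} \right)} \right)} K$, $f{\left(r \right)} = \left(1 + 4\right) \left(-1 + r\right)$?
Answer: $- \frac{766436396217}{611894} \approx -1.2526 \cdot 10^{6}$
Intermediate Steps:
$f{\left(r \right)} = -5 + 5 r$ ($f{\left(r \right)} = 5 \left(-1 + r\right) = -5 + 5 r$)
$I{\left(Y \right)} = Y^{2}$
$A{\left(t,K \right)} = 100 K$ ($A{\left(t,K \right)} = \left(-5 + 5 \left(-1\right)\right)^{2} K = \left(-5 - 5\right)^{2} K = \left(-10\right)^{2} K = 100 K$)
$\left(\frac{1}{-611894} - A{\left(132,-809 \right)}\right) + \left(-2250251 + 916787\right) = \left(\frac{1}{-611894} - 100 \left(-809\right)\right) + \left(-2250251 + 916787\right) = \left(- \frac{1}{611894} - -80900\right) - 1333464 = \left(- \frac{1}{611894} + 80900\right) - 1333464 = \frac{49502224599}{611894} - 1333464 = - \frac{766436396217}{611894}$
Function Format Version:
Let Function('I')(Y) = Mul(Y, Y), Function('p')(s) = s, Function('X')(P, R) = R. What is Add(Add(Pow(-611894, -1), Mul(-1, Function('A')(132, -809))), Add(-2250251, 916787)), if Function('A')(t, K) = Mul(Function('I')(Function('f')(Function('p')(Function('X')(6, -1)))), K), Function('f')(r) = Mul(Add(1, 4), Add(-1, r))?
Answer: Rational(-766436396217, 611894) ≈ -1.2526e+6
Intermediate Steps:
Function('f')(r) = Add(-5, Mul(5, r)) (Function('f')(r) = Mul(5, Add(-1, r)) = Add(-5, Mul(5, r)))
Function('I')(Y) = Pow(Y, 2)
Function('A')(t, K) = Mul(100, K) (Function('A')(t, K) = Mul(Pow(Add(-5, Mul(5, -1)), 2), K) = Mul(Pow(Add(-5, -5), 2), K) = Mul(Pow(-10, 2), K) = Mul(100, K))
Add(Add(Pow(-611894, -1), Mul(-1, Function('A')(132, -809))), Add(-2250251, 916787)) = Add(Add(Pow(-611894, -1), Mul(-1, Mul(100, -809))), Add(-2250251, 916787)) = Add(Add(Rational(-1, 611894), Mul(-1, -80900)), -1333464) = Add(Add(Rational(-1, 611894), 80900), -1333464) = Add(Rational(49502224599, 611894), -1333464) = Rational(-766436396217, 611894)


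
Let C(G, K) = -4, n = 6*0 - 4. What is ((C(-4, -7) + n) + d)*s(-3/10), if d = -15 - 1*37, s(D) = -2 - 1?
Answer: 180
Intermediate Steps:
s(D) = -3
n = -4 (n = 0 - 4 = -4)
d = -52 (d = -15 - 37 = -52)
((C(-4, -7) + n) + d)*s(-3/10) = ((-4 - 4) - 52)*(-3) = (-8 - 52)*(-3) = -60*(-3) = 180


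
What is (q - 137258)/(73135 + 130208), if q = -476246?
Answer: -613504/203343 ≈ -3.0171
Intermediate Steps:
(q - 137258)/(73135 + 130208) = (-476246 - 137258)/(73135 + 130208) = -613504/203343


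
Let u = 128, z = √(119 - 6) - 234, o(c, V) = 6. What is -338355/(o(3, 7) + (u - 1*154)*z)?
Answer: -1030290975/18505856 - 4398615*√113/18505856 ≈ -58.200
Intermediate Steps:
z = -234 + √113 (z = √113 - 234 = -234 + √113 ≈ -223.37)
-338355/(o(3, 7) + (u - 1*154)*z) = -338355/(6 + (128 - 1*154)*(-234 + √113)) = -338355/(6 + (128 - 154)*(-234 + √113)) = -338355/(6 - 26*(-234 + √113)) = -338355/(6 + (6084 - 26*√113)) = -338355/(6090 - 26*√113)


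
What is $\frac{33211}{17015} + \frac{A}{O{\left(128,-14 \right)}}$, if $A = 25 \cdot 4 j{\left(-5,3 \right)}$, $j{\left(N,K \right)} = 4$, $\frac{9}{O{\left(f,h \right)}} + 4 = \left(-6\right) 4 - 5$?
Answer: $- \frac{74766367}{51045} \approx -1464.7$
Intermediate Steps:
$O{\left(f,h \right)} = - \frac{3}{11}$ ($O{\left(f,h \right)} = \frac{9}{-4 - 29} = \frac{9}{-33} = 9 \left(- \frac{1}{33}\right) = - \frac{3}{11}$)
$A = 400$ ($A = 25 \cdot 4 \cdot 4 = 100 \cdot 4 = 400$)
$\frac{33211}{17015} + \frac{A}{O{\left(128,-14 \right)}} = \frac{33211}{17015} + \frac{400}{- \frac{3}{11}} = 33211 \cdot \frac{1}{17015} + 400 \left(- \frac{11}{3}\right) = \frac{33211}{17015} - \frac{4400}{3} = - \frac{74766367}{51045}$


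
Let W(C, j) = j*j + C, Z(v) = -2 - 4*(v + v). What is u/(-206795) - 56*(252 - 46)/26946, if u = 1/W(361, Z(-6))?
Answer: -2954549661593/6901291159695 ≈ -0.42812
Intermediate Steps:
Z(v) = -2 - 8*v
W(C, j) = C + j² (W(C, j) = j² + C = C + j²)
u = 1/2477 (u = 1/(361 + (-2 - 8*(-6))²) = 1/(361 + (-2 + 48)²) = 1/(361 + 46²) = 1/(361 + 2116) = 1/2477 ≈ 0.00040371)
u/(-206795) - 56*(252 - 46)/26946 = (1/2477)/(-206795) - 56*(252 - 46)/26946 = (1/2477)*(-1/206795) - 56*206*(1/26946) = -1/512231215 - 11536*1/26946 = -1/512231215 - 5768/13473 = -2954549661593/6901291159695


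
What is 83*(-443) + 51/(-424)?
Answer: -15590107/424 ≈ -36769.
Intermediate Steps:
83*(-443) + 51/(-424) = -36769 + 51*(-1/424) = -36769 - 51/424 = -15590107/424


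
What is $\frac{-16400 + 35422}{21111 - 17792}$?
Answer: $\frac{19022}{3319} \approx 5.7312$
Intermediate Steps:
$\frac{-16400 + 35422}{21111 - 17792} = \frac{19022}{3319}$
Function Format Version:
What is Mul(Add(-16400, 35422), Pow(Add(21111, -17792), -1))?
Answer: Rational(19022, 3319) ≈ 5.7312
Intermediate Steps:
Mul(Add(-16400, 35422), Pow(Add(21111, -17792), -1)) = Mul(19022, Pow(3319, -1)) = Mul(19022, Rational(1, 3319)) = Rational(19022, 3319)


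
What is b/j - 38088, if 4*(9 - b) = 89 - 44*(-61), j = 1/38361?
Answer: -105146409/4 ≈ -2.6287e+7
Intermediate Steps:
j = 1/38361 ≈ 2.6068e-5
b = -2737/4 (b = 9 - (89 - 44*(-61))/4 = 9 - (89 + 2684)/4 = 9 - ¼*2773 = 9 - 2773/4 = -2737/4 ≈ -684.25)
b/j - 38088 = -2737/(4*1/38361) - 38088 = -2737/4*38361 - 38088 = -104994057/4 - 38088 = -105146409/4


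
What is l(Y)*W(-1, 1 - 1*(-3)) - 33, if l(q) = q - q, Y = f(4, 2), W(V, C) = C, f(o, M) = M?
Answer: -33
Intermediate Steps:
Y = 2
l(q) = 0
l(Y)*W(-1, 1 - 1*(-3)) - 33 = 0*(1 - 1*(-3)) - 33 = 0*(1 + 3) - 33 = 0*4 - 33 = 0 - 33 = -33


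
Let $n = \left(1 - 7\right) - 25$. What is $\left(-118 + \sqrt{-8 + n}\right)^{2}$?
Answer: $\left(118 - i \sqrt{39}\right)^{2} \approx 13885.0 - 1473.8 i$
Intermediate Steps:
$n = -31$ ($n = -6 - 25 = -31$)
$\left(-118 + \sqrt{-8 + n}\right)^{2} = \left(-118 + \sqrt{-8 - 31}\right)^{2} = \left(-118 + \sqrt{-39}\right)^{2} = \left(-118 + i \sqrt{39}\right)^{2}$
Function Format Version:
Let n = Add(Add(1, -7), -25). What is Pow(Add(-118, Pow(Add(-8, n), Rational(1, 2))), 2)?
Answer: Pow(Add(118, Mul(-1, I, Pow(39, Rational(1, 2)))), 2) ≈ Add(13885., Mul(-1473.8, I))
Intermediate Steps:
n = -31 (n = Add(-6, -25) = -31)
Pow(Add(-118, Pow(Add(-8, n), Rational(1, 2))), 2) = Pow(Add(-118, Pow(Add(-8, -31), Rational(1, 2))), 2) = Pow(Add(-118, Pow(-39, Rational(1, 2))), 2) = Pow(Add(-118, Mul(I, Pow(39, Rational(1, 2)))), 2)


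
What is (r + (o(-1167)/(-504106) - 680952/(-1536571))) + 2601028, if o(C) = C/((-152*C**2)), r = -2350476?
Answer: 34426080892637510308805/137400699262743984 ≈ 2.5055e+5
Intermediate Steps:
o(C) = -1/(152*C) (o(C) = C*(-1/(152*C**2)) = -1/(152*C))
(r + (o(-1167)/(-504106) - 680952/(-1536571))) + 2601028 = (-2350476 + (-1/152/(-1167)/(-504106) - 680952/(-1536571))) + 2601028 = (-2350476 + (-1/152*(-1/1167)*(-1/504106) - 680952*(-1/1536571))) + 2601028 = (-2350476 + ((1/177384)*(-1/504106) + 680952/1536571)) + 2601028 = (-2350476 + (-1/89420338704 + 680952/1536571)) + 2601028 = (-2350476 + 60890958479629637/137400699262743984) + 2601028 = -322956985109338948906747/137400699262743984 + 2601028 = 34426080892637510308805/137400699262743984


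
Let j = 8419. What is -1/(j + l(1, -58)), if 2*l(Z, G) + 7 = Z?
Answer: -1/8416 ≈ -0.00011882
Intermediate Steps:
l(Z, G) = -7/2 + Z/2
-1/(j + l(1, -58)) = -1/(8419 + (-7/2 + (½)*1)) = -1/(8419 + (-7/2 + ½)) = -1/(8419 - 3) = -1/8416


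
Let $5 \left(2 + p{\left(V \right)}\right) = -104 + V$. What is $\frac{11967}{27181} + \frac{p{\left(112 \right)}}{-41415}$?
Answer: $\frac{225283717}{511682325} \approx 0.44028$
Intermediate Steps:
$p{\left(V \right)} = - \frac{114}{5} + \frac{V}{5}$ ($p{\left(V \right)} = -2 + \frac{-104 + V}{5} = -2 + \left(- \frac{104}{5} + \frac{V}{5}\right) = - \frac{114}{5} + \frac{V}{5}$)
$\frac{11967}{27181} + \frac{p{\left(112 \right)}}{-41415} = \frac{11967}{27181} + \frac{- \frac{114}{5} + \frac{1}{5} \cdot 112}{-41415} = 11967 \cdot \frac{1}{27181} + \left(- \frac{114}{5} + \frac{112}{5}\right) \left(- \frac{1}{41415}\right) = \frac{11967}{27181} - - \frac{2}{207075} = \frac{11967}{27181} + \frac{2}{207075} = \frac{225283717}{511682325}$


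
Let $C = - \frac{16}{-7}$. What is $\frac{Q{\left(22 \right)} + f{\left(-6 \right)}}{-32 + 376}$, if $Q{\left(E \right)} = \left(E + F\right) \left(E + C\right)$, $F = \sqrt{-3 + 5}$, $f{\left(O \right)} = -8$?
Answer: $\frac{921}{602} + \frac{85 \sqrt{2}}{1204} \approx 1.6297$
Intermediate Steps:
$F = \sqrt{2} \approx 1.4142$
$C = \frac{16}{7}$ ($C = \left(-16\right) \left(- \frac{1}{7}\right) = \frac{16}{7} \approx 2.2857$)
$Q{\left(E \right)} = \left(\frac{16}{7} + E\right) \left(E + \sqrt{2}\right)$ ($Q{\left(E \right)} = \left(E + \sqrt{2}\right) \left(E + \frac{16}{7}\right) = \left(E + \sqrt{2}\right) \left(\frac{16}{7} + E\right) = \left(\frac{16}{7} + E\right) \left(E + \sqrt{2}\right)$)
$\frac{Q{\left(22 \right)} + f{\left(-6 \right)}}{-32 + 376} = \frac{\left(22^{2} + \frac{16}{7} \cdot 22 + \frac{16 \sqrt{2}}{7} + 22 \sqrt{2}\right) - 8}{-32 + 376} = \frac{\left(484 + \frac{352}{7} + \frac{16 \sqrt{2}}{7} + 22 \sqrt{2}\right) - 8}{344} = \left(\left(\frac{3740}{7} + \frac{170 \sqrt{2}}{7}\right) - 8\right) \frac{1}{344} = \left(\frac{3684}{7} + \frac{170 \sqrt{2}}{7}\right) \frac{1}{344} = \frac{921}{602} + \frac{85 \sqrt{2}}{1204}$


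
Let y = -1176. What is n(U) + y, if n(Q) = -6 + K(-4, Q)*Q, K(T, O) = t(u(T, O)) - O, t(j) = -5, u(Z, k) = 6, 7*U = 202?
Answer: -105792/49 ≈ -2159.0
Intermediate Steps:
U = 202/7 (U = (1/7)*202 = 202/7 ≈ 28.857)
K(T, O) = -5 - O
n(Q) = -6 + Q*(-5 - Q) (n(Q) = -6 + (-5 - Q)*Q = -6 + Q*(-5 - Q))
n(U) + y = (-6 - 1*202/7*(5 + 202/7)) - 1176 = (-6 - 1*202/7*237/7) - 1176 = (-6 - 47874/49) - 1176 = -48168/49 - 1176 = -105792/49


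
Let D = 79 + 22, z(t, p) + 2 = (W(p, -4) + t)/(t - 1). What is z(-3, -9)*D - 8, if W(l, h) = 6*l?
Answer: 4917/4 ≈ 1229.3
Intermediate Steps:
z(t, p) = -2 + (t + 6*p)/(-1 + t) (z(t, p) = -2 + (6*p + t)/(t - 1) = -2 + (t + 6*p)/(-1 + t))
D = 101
z(-3, -9)*D - 8 = ((2 - 1*(-3) + 6*(-9))/(-1 - 3))*101 - 8 = ((2 + 3 - 54)/(-4))*101 - 8 = -1/4*(-49)*101 - 8 = (49/4)*101 - 8 = 4949/4 - 8 = 4917/4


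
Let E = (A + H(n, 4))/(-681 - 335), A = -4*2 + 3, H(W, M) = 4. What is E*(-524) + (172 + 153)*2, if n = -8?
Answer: 164969/254 ≈ 649.48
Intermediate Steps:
A = -5 (A = -8 + 3 = -5)
E = 1/1016 (E = (-5 + 4)/(-681 - 335) = -1/(-1016) = -1*(-1/1016) = 1/1016 ≈ 0.00098425)
E*(-524) + (172 + 153)*2 = (1/1016)*(-524) + (172 + 153)*2 = -131/254 + 325*2 = -131/254 + 650 = 164969/254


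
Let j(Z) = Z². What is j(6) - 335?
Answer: -299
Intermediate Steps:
j(6) - 335 = 6² - 335 = 36 - 335 = -299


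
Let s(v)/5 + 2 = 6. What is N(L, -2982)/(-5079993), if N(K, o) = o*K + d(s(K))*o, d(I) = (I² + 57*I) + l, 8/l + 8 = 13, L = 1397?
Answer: 14604842/8466655 ≈ 1.7250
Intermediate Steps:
l = 8/5 (l = 8/(-8 + 13) = 8/5 ≈ 1.6000)
s(v) = 20 (s(v) = -10 + 5*6 = -10 + 30 = 20)
d(I) = 8/5 + I² + 57*I (d(I) = (I² + 57*I) + 8/5 = 8/5 + I² + 57*I)
N(K, o) = 7708*o/5 + K*o (N(K, o) = o*K + (8/5 + 20² + 57*20)*o = K*o + (8/5 + 400 + 1140)*o = K*o + 7708*o/5 = 7708*o/5 + K*o)
N(L, -2982)/(-5079993) = ((⅕)*(-2982)*(7708 + 5*1397))/(-5079993) = ((⅕)*(-2982)*(7708 + 6985))*(-1/5079993) = ((⅕)*(-2982)*14693)*(-1/5079993) = -43814526/5*(-1/5079993) = 14604842/8466655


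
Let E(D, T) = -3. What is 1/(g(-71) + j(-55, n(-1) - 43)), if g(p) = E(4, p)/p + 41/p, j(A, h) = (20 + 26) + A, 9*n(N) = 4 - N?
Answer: -71/677 ≈ -0.10487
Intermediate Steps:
n(N) = 4/9 - N/9 (n(N) = (4 - N)/9 = 4/9 - N/9)
j(A, h) = 46 + A
g(p) = 38/p (g(p) = -3/p + 41/p = 38/p)
1/(g(-71) + j(-55, n(-1) - 43)) = 1/(38/(-71) + (46 - 55)) = 1/(38*(-1/71) - 9) = 1/(-38/71 - 9) = 1/(-677/71) = -71/677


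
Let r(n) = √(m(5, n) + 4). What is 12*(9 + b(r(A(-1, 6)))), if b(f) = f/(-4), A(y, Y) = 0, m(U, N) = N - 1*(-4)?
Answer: 108 - 6*√2 ≈ 99.515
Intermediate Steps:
m(U, N) = 4 + N (m(U, N) = N + 4 = 4 + N)
r(n) = √(8 + n) (r(n) = √((4 + n) + 4) = √(8 + n))
b(f) = -f/4 (b(f) = f*(-¼) = -f/4)
12*(9 + b(r(A(-1, 6)))) = 12*(9 - √(8 + 0)/4) = 12*(9 - √2/2) = 108 - 6*√2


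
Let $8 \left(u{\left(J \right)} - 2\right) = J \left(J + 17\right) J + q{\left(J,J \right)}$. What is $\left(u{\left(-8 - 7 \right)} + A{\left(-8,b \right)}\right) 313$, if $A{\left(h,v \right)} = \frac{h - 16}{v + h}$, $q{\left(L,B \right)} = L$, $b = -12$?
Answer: $\frac{720839}{40} \approx 18021.0$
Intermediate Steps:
$u{\left(J \right)} = 2 + \frac{J}{8} + \frac{J^{2} \left(17 + J\right)}{8}$ ($u{\left(J \right)} = 2 + \frac{J \left(J + 17\right) J + J}{8} = 2 + \frac{J \left(17 + J\right) J + J}{8} = 2 + \frac{J^{2} \left(17 + J\right) + J}{8} = 2 + \frac{J + J^{2} \left(17 + J\right)}{8} = 2 + \left(\frac{J}{8} + \frac{J^{2} \left(17 + J\right)}{8}\right) = 2 + \frac{J}{8} + \frac{J^{2} \left(17 + J\right)}{8}$)
$A{\left(h,v \right)} = \frac{-16 + h}{h + v}$
$\left(u{\left(-8 - 7 \right)} + A{\left(-8,b \right)}\right) 313 = \left(\left(2 + \frac{-8 - 7}{8} + \frac{\left(-8 - 7\right)^{3}}{8} + \frac{17 \left(-8 - 7\right)^{2}}{8}\right) + \frac{-16 - 8}{-8 - 12}\right) 313 = \left(\left(2 + \frac{-8 - 7}{8} + \frac{\left(-8 - 7\right)^{3}}{8} + \frac{17 \left(-8 - 7\right)^{2}}{8}\right) + \frac{1}{-20} \left(-24\right)\right) 313 = \left(\left(2 + \frac{1}{8} \left(-15\right) + \frac{\left(-15\right)^{3}}{8} + \frac{17 \left(-15\right)^{2}}{8}\right) - - \frac{6}{5}\right) 313 = \left(\left(2 - \frac{15}{8} + \frac{1}{8} \left(-3375\right) + \frac{17}{8} \cdot 225\right) + \frac{6}{5}\right) 313 = \left(\left(2 - \frac{15}{8} - \frac{3375}{8} + \frac{3825}{8}\right) + \frac{6}{5}\right) 313 = \left(\frac{451}{8} + \frac{6}{5}\right) 313 = \frac{2303}{40} \cdot 313 = \frac{720839}{40}$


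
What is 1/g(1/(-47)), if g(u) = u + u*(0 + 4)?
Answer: -47/5 ≈ -9.4000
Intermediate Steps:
g(u) = 5*u (g(u) = u + u*4 = u + 4*u = 5*u)
1/g(1/(-47)) = 1/(5/(-47)) = 1/(5*(-1/47)) = 1/(-5/47) = -47/5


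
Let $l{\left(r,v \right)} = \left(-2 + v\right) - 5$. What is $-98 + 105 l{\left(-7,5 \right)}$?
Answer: $-308$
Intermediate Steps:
$l{\left(r,v \right)} = -7 + v$
$-98 + 105 l{\left(-7,5 \right)} = -98 + 105 \left(-7 + 5\right) = -98 + 105 \left(-2\right) = -98 - 210 = -308$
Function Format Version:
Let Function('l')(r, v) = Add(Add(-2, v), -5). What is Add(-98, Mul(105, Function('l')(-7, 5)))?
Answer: -308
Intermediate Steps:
Function('l')(r, v) = Add(-7, v)
Add(-98, Mul(105, Function('l')(-7, 5))) = Add(-98, Mul(105, Add(-7, 5))) = Add(-98, Mul(105, -2)) = Add(-98, -210) = -308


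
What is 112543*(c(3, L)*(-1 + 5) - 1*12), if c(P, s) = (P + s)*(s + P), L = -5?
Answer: 450172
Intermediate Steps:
c(P, s) = (P + s)**2 (c(P, s) = (P + s)*(P + s) = (P + s)**2)
112543*(c(3, L)*(-1 + 5) - 1*12) = 112543*((3 - 5)**2*(-1 + 5) - 1*12) = 112543*((-2)**2*4 - 12) = 112543*(4*4 - 12) = 112543*(16 - 12) = 112543*4 = 450172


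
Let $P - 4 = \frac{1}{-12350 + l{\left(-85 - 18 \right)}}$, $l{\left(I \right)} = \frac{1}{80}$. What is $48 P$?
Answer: $\frac{63230656}{329333} \approx 192.0$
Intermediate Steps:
$l{\left(I \right)} = \frac{1}{80}$
$P = \frac{3951916}{987999}$ ($P = 4 + \frac{1}{-12350 + \frac{1}{80}} = 4 + \frac{1}{- \frac{987999}{80}} = 4 - \frac{80}{987999} = \frac{3951916}{987999} \approx 3.9999$)
$48 P = 48 \cdot \frac{3951916}{987999} = \frac{63230656}{329333}$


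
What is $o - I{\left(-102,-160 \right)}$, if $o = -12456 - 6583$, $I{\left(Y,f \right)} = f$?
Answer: $-18879$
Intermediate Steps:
$o = -19039$ ($o = -12456 - 6583 = -19039$)
$o - I{\left(-102,-160 \right)} = -19039 - -160 = -19039 + 160 = -18879$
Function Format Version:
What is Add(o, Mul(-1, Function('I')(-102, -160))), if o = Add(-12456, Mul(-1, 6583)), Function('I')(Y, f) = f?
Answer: -18879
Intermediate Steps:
o = -19039 (o = Add(-12456, -6583) = -19039)
Add(o, Mul(-1, Function('I')(-102, -160))) = Add(-19039, Mul(-1, -160)) = Add(-19039, 160) = -18879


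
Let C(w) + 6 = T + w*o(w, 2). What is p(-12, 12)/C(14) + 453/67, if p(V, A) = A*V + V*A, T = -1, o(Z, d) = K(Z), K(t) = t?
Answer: 7369/1407 ≈ 5.2374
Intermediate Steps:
o(Z, d) = Z
p(V, A) = 2*A*V (p(V, A) = A*V + A*V = 2*A*V)
C(w) = -7 + w**2 (C(w) = -6 + (-1 + w*w) = -6 + (-1 + w**2) = -7 + w**2)
p(-12, 12)/C(14) + 453/67 = (2*12*(-12))/(-7 + 14**2) + 453/67 = -288/(-7 + 196) + 453*(1/67) = -288/189 + 453/67 = -288*1/189 + 453/67 = -32/21 + 453/67 = 7369/1407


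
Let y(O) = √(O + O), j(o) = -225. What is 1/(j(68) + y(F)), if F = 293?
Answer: -225/50039 - √586/50039 ≈ -0.0049803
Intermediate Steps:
y(O) = √2*√O (y(O) = √(2*O) = √2*√O)
1/(j(68) + y(F)) = 1/(-225 + √2*√293) = 1/(-225 + √586)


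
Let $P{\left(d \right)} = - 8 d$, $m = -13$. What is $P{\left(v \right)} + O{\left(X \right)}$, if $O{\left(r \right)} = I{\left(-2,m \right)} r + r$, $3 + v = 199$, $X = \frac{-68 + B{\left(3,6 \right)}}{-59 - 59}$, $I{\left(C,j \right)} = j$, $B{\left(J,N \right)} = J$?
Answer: $- \frac{92902}{59} \approx -1574.6$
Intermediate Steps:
$X = \frac{65}{118}$ ($X = \frac{-68 + 3}{-59 - 59} = - \frac{65}{-118} = \left(-65\right) \left(- \frac{1}{118}\right) = \frac{65}{118} \approx 0.55085$)
$v = 196$ ($v = -3 + 199 = 196$)
$O{\left(r \right)} = - 12 r$ ($O{\left(r \right)} = - 13 r + r = - 12 r$)
$P{\left(v \right)} + O{\left(X \right)} = \left(-8\right) 196 - \frac{390}{59} = -1568 - \frac{390}{59} = - \frac{92902}{59}$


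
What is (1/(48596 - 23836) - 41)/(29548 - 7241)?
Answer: -1015159/552321320 ≈ -0.0018380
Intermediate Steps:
(1/(48596 - 23836) - 41)/(29548 - 7241) = (1/24760 - 41)/22307 = (1/24760 - 41)*(1/22307) = -1015159/24760*1/22307 = -1015159/552321320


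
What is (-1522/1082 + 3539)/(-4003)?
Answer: -1913838/2165623 ≈ -0.88374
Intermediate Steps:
(-1522/1082 + 3539)/(-4003) = (-1522*1/1082 + 3539)*(-1/4003) = (-761/541 + 3539)*(-1/4003) = (1913838/541)*(-1/4003) = -1913838/2165623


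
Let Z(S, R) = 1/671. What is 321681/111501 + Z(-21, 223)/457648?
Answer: 32927461063583/11413309557936 ≈ 2.8850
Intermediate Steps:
Z(S, R) = 1/671
321681/111501 + Z(-21, 223)/457648 = 321681/111501 + (1/671)/457648 = 321681*(1/111501) + (1/671)*(1/457648) = 107227/37167 + 1/307081808 = 32927461063583/11413309557936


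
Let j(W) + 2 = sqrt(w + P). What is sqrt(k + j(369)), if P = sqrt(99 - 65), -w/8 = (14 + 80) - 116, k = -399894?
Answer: sqrt(-399896 + sqrt(176 + sqrt(34))) ≈ 632.36*I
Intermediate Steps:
w = 176 (w = -8*((14 + 80) - 116) = -8*(94 - 116) = -8*(-22) = 176)
P = sqrt(34) ≈ 5.8309
j(W) = -2 + sqrt(176 + sqrt(34))
sqrt(k + j(369)) = sqrt(-399894 + (-2 + sqrt(176 + sqrt(34)))) = sqrt(-399896 + sqrt(176 + sqrt(34)))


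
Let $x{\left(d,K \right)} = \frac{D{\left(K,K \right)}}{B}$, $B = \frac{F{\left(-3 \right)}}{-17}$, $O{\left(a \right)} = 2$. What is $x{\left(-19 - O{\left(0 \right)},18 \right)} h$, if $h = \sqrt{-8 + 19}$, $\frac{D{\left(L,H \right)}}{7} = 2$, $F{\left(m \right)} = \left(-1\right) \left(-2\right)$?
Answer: $- 119 \sqrt{11} \approx -394.68$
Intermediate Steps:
$F{\left(m \right)} = 2$
$D{\left(L,H \right)} = 14$ ($D{\left(L,H \right)} = 7 \cdot 2 = 14$)
$B = - \frac{2}{17}$ ($B = \frac{2}{-17} = 2 \left(- \frac{1}{17}\right) = - \frac{2}{17} \approx -0.11765$)
$x{\left(d,K \right)} = -119$ ($x{\left(d,K \right)} = \frac{14}{- \frac{2}{17}} = 14 \left(- \frac{17}{2}\right) = -119$)
$h = \sqrt{11} \approx 3.3166$
$x{\left(-19 - O{\left(0 \right)},18 \right)} h = - 119 \sqrt{11}$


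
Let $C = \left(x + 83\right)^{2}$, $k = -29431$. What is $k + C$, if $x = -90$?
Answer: $-29382$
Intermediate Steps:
$C = 49$ ($C = \left(-90 + 83\right)^{2} = \left(-7\right)^{2} = 49$)
$k + C = -29431 + 49 = -29382$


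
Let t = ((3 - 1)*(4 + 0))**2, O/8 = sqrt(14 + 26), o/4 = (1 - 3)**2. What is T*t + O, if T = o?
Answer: 1024 + 16*sqrt(10) ≈ 1074.6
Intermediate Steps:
o = 16 (o = 4*(1 - 3)**2 = 4*(-2)**2 = 4*4 = 16)
T = 16
O = 16*sqrt(10) (O = 8*sqrt(14 + 26) = 8*sqrt(40) = 8*(2*sqrt(10)) = 16*sqrt(10) ≈ 50.596)
t = 64 (t = (2*4)**2 = 8**2 = 64)
T*t + O = 16*64 + 16*sqrt(10) = 1024 + 16*sqrt(10)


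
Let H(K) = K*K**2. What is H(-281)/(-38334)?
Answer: 22188041/38334 ≈ 578.81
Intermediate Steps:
H(K) = K**3
H(-281)/(-38334) = (-281)**3/(-38334) = -22188041*(-1/38334) = 22188041/38334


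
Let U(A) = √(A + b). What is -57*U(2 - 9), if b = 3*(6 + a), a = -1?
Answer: -114*√2 ≈ -161.22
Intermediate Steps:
b = 15 (b = 3*(6 - 1) = 3*5 = 15)
U(A) = √(15 + A) (U(A) = √(A + 15) = √(15 + A))
-57*U(2 - 9) = -57*√(15 + (2 - 9)) = -57*√(15 - 7) = -114*√2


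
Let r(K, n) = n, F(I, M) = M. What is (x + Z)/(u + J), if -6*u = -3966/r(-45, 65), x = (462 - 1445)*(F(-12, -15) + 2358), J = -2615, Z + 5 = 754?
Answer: 74828650/84657 ≈ 883.90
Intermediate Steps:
Z = 749 (Z = -5 + 754 = 749)
x = -2303169 (x = (462 - 1445)*(-15 + 2358) = -983*2343 = -2303169)
u = 661/65 (u = -(-661)/65 = -⅙*(-3966/65) = 661/65 ≈ 10.169)
(x + Z)/(u + J) = (-2303169 + 749)/(661/65 - 2615) = -2302420/(-169314/65) = -2302420*(-65/169314) = 74828650/84657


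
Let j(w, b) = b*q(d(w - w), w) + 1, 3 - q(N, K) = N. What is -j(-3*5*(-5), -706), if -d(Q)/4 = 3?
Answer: 10589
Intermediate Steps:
d(Q) = -12 (d(Q) = -4*3 = -12)
q(N, K) = 3 - N
j(w, b) = 1 + 15*b (j(w, b) = b*(3 - 1*(-12)) + 1 = b*(3 + 12) + 1 = b*15 + 1 = 15*b + 1 = 1 + 15*b)
-j(-3*5*(-5), -706) = -(1 + 15*(-706)) = -(1 - 10590) = -1*(-10589) = 10589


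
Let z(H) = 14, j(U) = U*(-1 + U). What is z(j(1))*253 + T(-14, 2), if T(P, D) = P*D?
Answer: 3514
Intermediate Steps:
T(P, D) = D*P
z(j(1))*253 + T(-14, 2) = 14*253 + 2*(-14) = 3542 - 28 = 3514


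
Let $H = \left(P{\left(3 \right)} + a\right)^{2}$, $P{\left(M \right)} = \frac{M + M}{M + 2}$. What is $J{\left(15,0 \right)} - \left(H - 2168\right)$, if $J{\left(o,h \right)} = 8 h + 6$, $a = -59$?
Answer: $- \frac{29171}{25} \approx -1166.8$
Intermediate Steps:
$P{\left(M \right)} = \frac{2 M}{2 + M}$
$H = \frac{83521}{25}$ ($H = \left(2 \cdot 3 \frac{1}{2 + 3} - 59\right)^{2} = \left(2 \cdot 3 \cdot \frac{1}{5} - 59\right)^{2} = \left(\frac{6}{5} - 59\right)^{2} = \left(- \frac{289}{5}\right)^{2} = \frac{83521}{25} \approx 3340.8$)
$J{\left(o,h \right)} = 6 + 8 h$
$J{\left(15,0 \right)} - \left(H - 2168\right) = \left(6 + 8 \cdot 0\right) - \left(\frac{83521}{25} - 2168\right) = \left(6 + 0\right) - \frac{29321}{25} = 6 - \frac{29321}{25} = - \frac{29171}{25}$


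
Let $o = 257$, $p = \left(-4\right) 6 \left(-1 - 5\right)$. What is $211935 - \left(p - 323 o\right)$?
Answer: $294802$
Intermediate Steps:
$p = 144$ ($p = - 24 \left(-1 - 5\right) = \left(-24\right) \left(-6\right) = 144$)
$211935 - \left(p - 323 o\right) = 211935 - \left(144 - 83011\right) = 211935 - -82867 = 211935 + 82867 = 294802$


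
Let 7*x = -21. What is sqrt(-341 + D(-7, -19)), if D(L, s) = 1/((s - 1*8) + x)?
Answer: I*sqrt(306930)/30 ≈ 18.467*I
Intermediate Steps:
x = -3 (x = (1/7)*(-21) = -3)
D(L, s) = 1/(-11 + s) (D(L, s) = 1/((s - 1*8) - 3) = 1/((s - 8) - 3) = 1/((-8 + s) - 3) = 1/(-11 + s))
sqrt(-341 + D(-7, -19)) = sqrt(-341 + 1/(-11 - 19)) = sqrt(-341 + 1/(-30)) = sqrt(-341 - 1/30) = sqrt(-10231/30) = I*sqrt(306930)/30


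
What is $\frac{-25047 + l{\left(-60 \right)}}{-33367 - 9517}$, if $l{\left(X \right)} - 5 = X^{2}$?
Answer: $\frac{1}{2} \approx 0.5$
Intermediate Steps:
$l{\left(X \right)} = 5 + X^{2}$
$\frac{-25047 + l{\left(-60 \right)}}{-33367 - 9517} = \frac{-25047 + \left(5 + \left(-60\right)^{2}\right)}{-33367 - 9517} = \frac{-25047 + \left(5 + 3600\right)}{-42884} = \left(-25047 + 3605\right) \left(- \frac{1}{42884}\right) = \left(-21442\right) \left(- \frac{1}{42884}\right) = \frac{1}{2}$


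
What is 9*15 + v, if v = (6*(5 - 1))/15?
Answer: 683/5 ≈ 136.60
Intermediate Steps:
v = 8/5 (v = (6*4)*(1/15) = 24*(1/15) = 8/5 ≈ 1.6000)
9*15 + v = 9*15 + 8/5 = 135 + 8/5 = 683/5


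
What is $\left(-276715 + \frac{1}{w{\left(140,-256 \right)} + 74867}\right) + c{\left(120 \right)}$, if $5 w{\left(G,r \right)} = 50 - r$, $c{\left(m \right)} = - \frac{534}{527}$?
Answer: $- \frac{54633649389664}{197435807} \approx -2.7672 \cdot 10^{5}$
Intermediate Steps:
$c{\left(m \right)} = - \frac{534}{527}$ ($c{\left(m \right)} = \left(-534\right) \frac{1}{527} = - \frac{534}{527}$)
$w{\left(G,r \right)} = 10 - \frac{r}{5}$ ($w{\left(G,r \right)} = \frac{50 - r}{5} = 10 - \frac{r}{5}$)
$\left(-276715 + \frac{1}{w{\left(140,-256 \right)} + 74867}\right) + c{\left(120 \right)} = \left(-276715 + \frac{1}{\left(10 - - \frac{256}{5}\right) + 74867}\right) - \frac{534}{527} = \left(-276715 + \frac{1}{\left(10 + \frac{256}{5}\right) + 74867}\right) - \frac{534}{527} = \left(-276715 + \frac{1}{\frac{306}{5} + 74867}\right) - \frac{534}{527} = \left(-276715 + \frac{1}{\frac{374641}{5}}\right) - \frac{534}{527} = \left(-276715 + \frac{5}{374641}\right) - \frac{534}{527} = - \frac{103668784310}{374641} - \frac{534}{527} = - \frac{54633649389664}{197435807}$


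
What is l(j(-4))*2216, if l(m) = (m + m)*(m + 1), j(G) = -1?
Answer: 0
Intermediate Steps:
l(m) = 2*m*(1 + m) (l(m) = (2*m)*(1 + m) = 2*m*(1 + m))
l(j(-4))*2216 = (2*(-1)*(1 - 1))*2216 = (2*(-1)*0)*2216 = 0*2216 = 0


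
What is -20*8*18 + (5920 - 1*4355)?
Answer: -1315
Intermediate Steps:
-20*8*18 + (5920 - 1*4355) = -160*18 + (5920 - 4355) = -2880 + 1565 = -1315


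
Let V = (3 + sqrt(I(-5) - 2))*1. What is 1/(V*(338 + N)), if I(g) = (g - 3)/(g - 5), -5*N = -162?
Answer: 25/31484 - 5*I*sqrt(30)/94452 ≈ 0.00079405 - 0.00028995*I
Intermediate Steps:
N = 162/5 (N = -1/5*(-162) = 162/5 ≈ 32.400)
I(g) = (-3 + g)/(-5 + g)
V = 3 + I*sqrt(30)/5 (V = (3 + sqrt((-3 - 5)/(-5 - 5) - 2))*1 = (3 + sqrt(-8/(-10) - 2))*1 = (3 + sqrt(-1/10*(-8) - 2))*1 = (3 + sqrt(4/5 - 2))*1 = (3 + sqrt(-6/5))*1 = (3 + I*sqrt(30)/5)*1 = 3 + I*sqrt(30)/5 ≈ 3.0 + 1.0954*I)
1/(V*(338 + N)) = 1/((3 + I*sqrt(30)/5)*(338 + 162/5)) = 1/((3 + I*sqrt(30)/5)*(1852/5)) = 1/(5556/5 + 1852*I*sqrt(30)/25)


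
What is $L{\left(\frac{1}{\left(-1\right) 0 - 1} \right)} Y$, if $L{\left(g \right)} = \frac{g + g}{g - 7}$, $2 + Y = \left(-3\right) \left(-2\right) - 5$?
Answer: $- \frac{1}{4} \approx -0.25$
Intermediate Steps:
$Y = -1$ ($Y = -2 - -1 = -2 + \left(6 - 5\right) = -2 + 1 = -1$)
$L{\left(g \right)} = \frac{2 g}{-7 + g}$
$L{\left(\frac{1}{\left(-1\right) 0 - 1} \right)} Y = \frac{2}{\left(\left(-1\right) 0 - 1\right) \left(-7 + \frac{1}{\left(-1\right) 0 - 1}\right)} \left(-1\right) = \frac{2}{\left(0 - 1\right) \left(-7 + \frac{1}{0 - 1}\right)} \left(-1\right) = \frac{2}{\left(-1\right) \left(-7 + \frac{1}{-1}\right)} \left(-1\right) = 2 \left(-1\right) \frac{1}{-7 - 1} \left(-1\right) = 2 \left(-1\right) \frac{1}{-8} \left(-1\right) = 2 \left(-1\right) \left(- \frac{1}{8}\right) \left(-1\right) = \frac{1}{4} \left(-1\right) = - \frac{1}{4}$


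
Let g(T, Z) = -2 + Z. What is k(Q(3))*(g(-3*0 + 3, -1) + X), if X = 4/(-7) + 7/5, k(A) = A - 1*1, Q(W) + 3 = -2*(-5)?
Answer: -456/35 ≈ -13.029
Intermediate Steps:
Q(W) = 7 (Q(W) = -3 - 2*(-5) = -3 + 10 = 7)
k(A) = -1 + A (k(A) = A - 1 = -1 + A)
X = 29/35 (X = 4*(-⅐) + 7*(⅕) = -4/7 + 7/5 = 29/35 ≈ 0.82857)
k(Q(3))*(g(-3*0 + 3, -1) + X) = (-1 + 7)*((-2 - 1) + 29/35) = 6*(-3 + 29/35) = 6*(-76/35) = -456/35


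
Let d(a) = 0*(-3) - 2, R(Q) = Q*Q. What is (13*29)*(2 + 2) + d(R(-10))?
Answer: 1506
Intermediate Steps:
R(Q) = Q²
d(a) = -2 (d(a) = 0 - 2 = -2)
(13*29)*(2 + 2) + d(R(-10)) = (13*29)*(2 + 2) - 2 = 377*4 - 2 = 1508 - 2 = 1506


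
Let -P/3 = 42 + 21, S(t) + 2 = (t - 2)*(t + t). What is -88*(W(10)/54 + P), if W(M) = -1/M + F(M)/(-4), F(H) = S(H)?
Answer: 250448/15 ≈ 16697.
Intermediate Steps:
S(t) = -2 + 2*t*(-2 + t) (S(t) = -2 + (t - 2)*(t + t) = -2 + (-2 + t)*(2*t) = -2 + 2*t*(-2 + t))
F(H) = -2 - 4*H + 2*H²
W(M) = ½ + M - 1/M - M²/2 (W(M) = -1/M + (-2 - 4*M + 2*M²)/(-4) = -1/M + (-2 - 4*M + 2*M²)*(-¼) = -1/M + (½ + M - M²/2) = ½ + M - 1/M - M²/2)
P = -189 (P = -3*(42 + 21) = -3*63 = -189)
-88*(W(10)/54 + P) = -88*((½ + 10 - 1/10 - ½*10²)/54 - 189) = -88*((½ + 10 - 1*⅒ - ½*100)*(1/54) - 189) = -88*((½ + 10 - ⅒ - 50)*(1/54) - 189) = -88*(-198/5*1/54 - 189) = -88*(-11/15 - 189) = -88*(-2846/15) = 250448/15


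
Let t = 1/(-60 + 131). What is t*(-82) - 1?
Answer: -153/71 ≈ -2.1549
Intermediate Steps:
t = 1/71 ≈ 0.014085
t*(-82) - 1 = (1/71)*(-82) - 1 = -82/71 - 1 = -153/71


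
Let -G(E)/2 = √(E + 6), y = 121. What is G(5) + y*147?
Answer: 17787 - 2*√11 ≈ 17780.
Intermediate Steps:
G(E) = -2*√(6 + E) (G(E) = -2*√(E + 6) = -2*√(6 + E))
G(5) + y*147 = -2*√(6 + 5) + 121*147 = -2*√11 + 17787 = 17787 - 2*√11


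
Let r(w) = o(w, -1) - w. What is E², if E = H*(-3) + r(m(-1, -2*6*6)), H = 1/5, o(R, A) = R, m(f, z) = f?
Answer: 9/25 ≈ 0.36000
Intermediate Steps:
H = ⅕ ≈ 0.20000
r(w) = 0 (r(w) = w - w = 0)
E = -⅗ (E = (⅕)*(-3) + 0 = -⅗ + 0 = -⅗ ≈ -0.60000)
E² = (-⅗)² = 9/25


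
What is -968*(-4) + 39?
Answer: 3911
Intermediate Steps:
-968*(-4) + 39 = -121*(-32) + 39 = 3872 + 39 = 3911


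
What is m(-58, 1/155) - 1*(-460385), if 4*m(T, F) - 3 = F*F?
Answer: 11060767644/24025 ≈ 4.6039e+5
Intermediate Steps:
m(T, F) = ¾ + F²/4 (m(T, F) = ¾ + (F*F)/4 = ¾ + F²/4)
m(-58, 1/155) - 1*(-460385) = (¾ + (1/155)²/4) - 1*(-460385) = (¾ + (1/155)²/4) + 460385 = (¾ + (¼)*(1/24025)) + 460385 = (¾ + 1/96100) + 460385 = 18019/24025 + 460385 = 11060767644/24025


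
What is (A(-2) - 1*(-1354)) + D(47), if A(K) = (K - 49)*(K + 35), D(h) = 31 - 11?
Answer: -309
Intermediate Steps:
D(h) = 20
A(K) = (-49 + K)*(35 + K)
(A(-2) - 1*(-1354)) + D(47) = ((-1715 + (-2)² - 14*(-2)) - 1*(-1354)) + 20 = ((-1715 + 4 + 28) + 1354) + 20 = (-1683 + 1354) + 20 = -329 + 20 = -309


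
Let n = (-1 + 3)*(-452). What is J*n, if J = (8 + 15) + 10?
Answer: -29832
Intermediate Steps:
J = 33 (J = 23 + 10 = 33)
n = -904 (n = 2*(-452) = -904)
J*n = 33*(-904) = -29832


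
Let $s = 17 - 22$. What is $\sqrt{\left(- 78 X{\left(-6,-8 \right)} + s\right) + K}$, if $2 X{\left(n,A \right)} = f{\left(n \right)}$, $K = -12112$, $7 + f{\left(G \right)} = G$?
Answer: $3 i \sqrt{1290} \approx 107.75 i$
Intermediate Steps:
$f{\left(G \right)} = -7 + G$
$s = -5$ ($s = 17 - 22 = -5$)
$X{\left(n,A \right)} = - \frac{7}{2} + \frac{n}{2}$ ($X{\left(n,A \right)} = \frac{-7 + n}{2} = - \frac{7}{2} + \frac{n}{2}$)
$\sqrt{\left(- 78 X{\left(-6,-8 \right)} + s\right) + K} = \sqrt{\left(- 78 \left(- \frac{7}{2} + \frac{1}{2} \left(-6\right)\right) - 5\right) - 12112} = \sqrt{\left(- 78 \left(- \frac{7}{2} - 3\right) - 5\right) - 12112} = \sqrt{\left(\left(-78\right) \left(- \frac{13}{2}\right) - 5\right) - 12112} = \sqrt{\left(507 - 5\right) - 12112} = \sqrt{502 - 12112} = \sqrt{-11610} = 3 i \sqrt{1290}$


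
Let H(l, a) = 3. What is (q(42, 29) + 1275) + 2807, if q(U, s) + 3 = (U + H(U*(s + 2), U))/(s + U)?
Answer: 289654/71 ≈ 4079.6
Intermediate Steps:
q(U, s) = -3 + (3 + U)/(U + s) (q(U, s) = -3 + (U + 3)/(s + U) = -3 + (3 + U)/(U + s))
(q(42, 29) + 1275) + 2807 = ((3 - 3*29 - 2*42)/(42 + 29) + 1275) + 2807 = ((3 - 87 - 84)/71 + 1275) + 2807 = ((1/71)*(-168) + 1275) + 2807 = (-168/71 + 1275) + 2807 = 90357/71 + 2807 = 289654/71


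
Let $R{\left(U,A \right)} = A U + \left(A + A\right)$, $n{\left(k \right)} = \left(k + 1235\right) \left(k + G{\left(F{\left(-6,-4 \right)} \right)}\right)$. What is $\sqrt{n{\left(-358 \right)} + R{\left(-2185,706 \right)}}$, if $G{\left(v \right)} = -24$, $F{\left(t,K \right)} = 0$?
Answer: $6 i \sqrt{52117} \approx 1369.7 i$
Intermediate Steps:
$n{\left(k \right)} = \left(-24 + k\right) \left(1235 + k\right)$ ($n{\left(k \right)} = \left(k + 1235\right) \left(k - 24\right) = \left(1235 + k\right) \left(-24 + k\right) = \left(-24 + k\right) \left(1235 + k\right)$)
$R{\left(U,A \right)} = 2 A + A U$ ($R{\left(U,A \right)} = A U + 2 A = 2 A + A U$)
$\sqrt{n{\left(-358 \right)} + R{\left(-2185,706 \right)}} = \sqrt{\left(-29640 + \left(-358\right)^{2} + 1211 \left(-358\right)\right) + 706 \left(2 - 2185\right)} = \sqrt{\left(-29640 + 128164 - 433538\right) + 706 \left(-2183\right)} = \sqrt{-335014 - 1541198} = \sqrt{-1876212} = 6 i \sqrt{52117}$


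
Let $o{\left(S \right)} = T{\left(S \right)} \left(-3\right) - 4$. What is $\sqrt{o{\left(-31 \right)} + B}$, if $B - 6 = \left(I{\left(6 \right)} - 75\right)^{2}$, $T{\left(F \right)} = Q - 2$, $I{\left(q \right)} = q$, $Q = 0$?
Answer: $\sqrt{4769} \approx 69.058$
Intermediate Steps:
$T{\left(F \right)} = -2$ ($T{\left(F \right)} = 0 - 2 = -2$)
$o{\left(S \right)} = 2$ ($o{\left(S \right)} = \left(-2\right) \left(-3\right) - 4 = 6 - 4 = 2$)
$B = 4767$ ($B = 6 + \left(6 - 75\right)^{2} = 6 + \left(-69\right)^{2} = 6 + 4761 = 4767$)
$\sqrt{o{\left(-31 \right)} + B} = \sqrt{2 + 4767} = \sqrt{4769}$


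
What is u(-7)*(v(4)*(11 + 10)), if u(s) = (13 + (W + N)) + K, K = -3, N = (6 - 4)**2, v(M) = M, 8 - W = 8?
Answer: 1176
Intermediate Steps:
W = 0 (W = 8 - 1*8 = 8 - 8 = 0)
N = 4 (N = 2**2 = 4)
u(s) = 14 (u(s) = (13 + (0 + 4)) - 3 = (13 + 4) - 3 = 17 - 3 = 14)
u(-7)*(v(4)*(11 + 10)) = 14*(4*(11 + 10)) = 14*(4*21) = 14*84 = 1176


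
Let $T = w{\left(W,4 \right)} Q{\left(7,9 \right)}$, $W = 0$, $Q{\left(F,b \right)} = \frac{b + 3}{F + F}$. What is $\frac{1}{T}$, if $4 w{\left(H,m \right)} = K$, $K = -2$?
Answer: $- \frac{7}{3} \approx -2.3333$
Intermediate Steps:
$Q{\left(F,b \right)} = \frac{3 + b}{2 F}$
$w{\left(H,m \right)} = - \frac{1}{2}$ ($w{\left(H,m \right)} = \frac{1}{4} \left(-2\right) = - \frac{1}{2}$)
$T = - \frac{3}{7}$ ($T = - \frac{\frac{1}{2} \cdot \frac{1}{7} \left(3 + 9\right)}{2} = - \frac{\frac{1}{2} \cdot \frac{1}{7} \cdot 12}{2} = \left(- \frac{1}{2}\right) \frac{6}{7} = - \frac{3}{7} \approx -0.42857$)
$\frac{1}{T} = \frac{1}{- \frac{3}{7}} = - \frac{7}{3}$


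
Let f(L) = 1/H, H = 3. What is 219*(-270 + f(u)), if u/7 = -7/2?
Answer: -59057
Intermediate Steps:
u = -49/2 (u = 7*(-7/2) = -49/2 ≈ -24.500)
f(L) = ⅓ (f(L) = 1/3 = ⅓)
219*(-270 + f(u)) = 219*(-270 + ⅓) = 219*(-809/3) = -59057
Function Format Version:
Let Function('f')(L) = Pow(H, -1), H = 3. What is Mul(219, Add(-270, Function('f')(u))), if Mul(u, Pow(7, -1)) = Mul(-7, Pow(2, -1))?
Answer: -59057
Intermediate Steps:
u = Rational(-49, 2) (u = Mul(7, Mul(-7, Pow(2, -1))) = Mul(7, Mul(-7, Rational(1, 2))) = Mul(7, Rational(-7, 2)) = Rational(-49, 2) ≈ -24.500)
Function('f')(L) = Rational(1, 3) (Function('f')(L) = Pow(3, -1) = Rational(1, 3))
Mul(219, Add(-270, Function('f')(u))) = Mul(219, Add(-270, Rational(1, 3))) = Mul(219, Rational(-809, 3)) = -59057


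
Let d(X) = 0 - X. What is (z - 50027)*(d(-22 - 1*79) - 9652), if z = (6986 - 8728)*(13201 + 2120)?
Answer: 255386185159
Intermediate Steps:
d(X) = -X
z = -26689182 (z = -1742*15321 = -26689182)
(z - 50027)*(d(-22 - 1*79) - 9652) = (-26689182 - 50027)*(-(-22 - 1*79) - 9652) = -26739209*(-(-22 - 79) - 9652) = -26739209*(-1*(-101) - 9652) = -26739209*(101 - 9652) = -26739209*(-9551) = 255386185159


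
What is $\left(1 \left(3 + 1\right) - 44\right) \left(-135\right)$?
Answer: $5400$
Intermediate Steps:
$\left(1 \left(3 + 1\right) - 44\right) \left(-135\right) = \left(1 \cdot 4 - 44\right) \left(-135\right) = \left(4 - 44\right) \left(-135\right) = \left(-40\right) \left(-135\right) = 5400$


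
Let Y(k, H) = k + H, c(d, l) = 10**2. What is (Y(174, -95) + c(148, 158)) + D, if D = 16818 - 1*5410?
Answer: 11587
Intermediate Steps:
c(d, l) = 100
Y(k, H) = H + k
D = 11408 (D = 16818 - 5410 = 11408)
(Y(174, -95) + c(148, 158)) + D = ((-95 + 174) + 100) + 11408 = (79 + 100) + 11408 = 179 + 11408 = 11587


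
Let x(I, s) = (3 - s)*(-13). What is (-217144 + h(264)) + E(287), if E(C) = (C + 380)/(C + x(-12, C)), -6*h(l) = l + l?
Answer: -37581107/173 ≈ -2.1723e+5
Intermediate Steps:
x(I, s) = -39 + 13*s
h(l) = -l/3 (h(l) = -(l + l)/6 = -l/3)
E(C) = (380 + C)/(-39 + 14*C) (E(C) = (C + 380)/(C + (-39 + 13*C)) = (380 + C)/(-39 + 14*C))
(-217144 + h(264)) + E(287) = (-217144 - ⅓*264) + (380 + 287)/(-39 + 14*287) = (-217144 - 88) + 667/(-39 + 4018) = -217232 + 667/3979 = -217232 + (1/3979)*667 = -217232 + 29/173 = -37581107/173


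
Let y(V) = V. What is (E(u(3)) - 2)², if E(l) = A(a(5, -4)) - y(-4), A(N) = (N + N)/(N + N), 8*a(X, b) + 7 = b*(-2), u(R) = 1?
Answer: 9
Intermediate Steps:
a(X, b) = -7/8 - b/4 (a(X, b) = -7/8 + (b*(-2))/8 = -7/8 + (-2*b)/8 = -7/8 - b/4)
A(N) = 1 (A(N) = (2*N)/((2*N)) = (2*N)*(1/(2*N)) = 1)
E(l) = 5 (E(l) = 1 - 1*(-4) = 1 + 4 = 5)
(E(u(3)) - 2)² = (5 - 2)² = 3² = 9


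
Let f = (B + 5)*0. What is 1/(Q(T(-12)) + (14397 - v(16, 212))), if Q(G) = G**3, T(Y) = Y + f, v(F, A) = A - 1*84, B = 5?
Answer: 1/12541 ≈ 7.9738e-5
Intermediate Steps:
v(F, A) = -84 + A (v(F, A) = A - 84 = -84 + A)
f = 0 (f = (5 + 5)*0 = 10*0 = 0)
T(Y) = Y (T(Y) = Y + 0 = Y)
1/(Q(T(-12)) + (14397 - v(16, 212))) = 1/((-12)**3 + (14397 - (-84 + 212))) = 1/(-1728 + (14397 - 1*128)) = 1/(-1728 + (14397 - 128)) = 1/(-1728 + 14269) = 1/12541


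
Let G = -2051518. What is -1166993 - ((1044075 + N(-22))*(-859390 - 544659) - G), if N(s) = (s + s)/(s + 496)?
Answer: 347425199266790/237 ≈ 1.4659e+12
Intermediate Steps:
N(s) = 2*s/(496 + s) (N(s) = (2*s)/(496 + s) = 2*s/(496 + s))
-1166993 - ((1044075 + N(-22))*(-859390 - 544659) - G) = -1166993 - ((1044075 + 2*(-22)/(496 - 22))*(-859390 - 544659) - 1*(-2051518)) = -1166993 - ((1044075 + 2*(-22)/474)*(-1404049) + 2051518) = -1166993 - ((1044075 + 2*(-22)*(1/474))*(-1404049) + 2051518) = -1166993 - ((1044075 - 22/237)*(-1404049) + 2051518) = -1166993 - ((247445753/237)*(-1404049) + 2051518) = -1166993 - (-347425962053897/237 + 2051518) = -1166993 - 1*(-347425475844131/237) = -1166993 + 347425475844131/237 = 347425199266790/237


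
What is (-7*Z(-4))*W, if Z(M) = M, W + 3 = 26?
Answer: 644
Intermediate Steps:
W = 23 (W = -3 + 26 = 23)
(-7*Z(-4))*W = -7*(-4)*23 = 28*23 = 644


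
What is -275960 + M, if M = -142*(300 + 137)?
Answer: -338014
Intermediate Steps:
M = -62054 (M = -142*437 = -62054)
-275960 + M = -275960 - 62054 = -338014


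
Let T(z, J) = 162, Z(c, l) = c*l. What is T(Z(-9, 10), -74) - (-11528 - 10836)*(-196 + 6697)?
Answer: 145388526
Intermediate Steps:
T(Z(-9, 10), -74) - (-11528 - 10836)*(-196 + 6697) = 162 - (-11528 - 10836)*(-196 + 6697) = 162 - (-22364)*6501 = 162 - 1*(-145388364) = 162 + 145388364 = 145388526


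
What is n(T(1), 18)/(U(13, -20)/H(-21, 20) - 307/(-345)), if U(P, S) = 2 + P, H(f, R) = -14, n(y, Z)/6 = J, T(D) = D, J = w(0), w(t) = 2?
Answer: -57960/877 ≈ -66.089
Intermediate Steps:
J = 2
n(y, Z) = 12 (n(y, Z) = 6*2 = 12)
n(T(1), 18)/(U(13, -20)/H(-21, 20) - 307/(-345)) = 12/((2 + 13)/(-14) - 307/(-345)) = 12/(15*(-1/14) - 307*(-1/345)) = 12/(-15/14 + 307/345) = 12/(-877/4830) = 12*(-4830/877) = -57960/877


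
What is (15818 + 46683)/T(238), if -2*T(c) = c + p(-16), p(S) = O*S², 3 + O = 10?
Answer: -62501/1015 ≈ -61.577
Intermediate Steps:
O = 7 (O = -3 + 10 = 7)
p(S) = 7*S²
T(c) = -896 - c/2 (T(c) = -(c + 7*(-16)²)/2 = -(c + 7*256)/2 = -(c + 1792)/2 = -(1792 + c)/2 = -896 - c/2)
(15818 + 46683)/T(238) = (15818 + 46683)/(-896 - ½*238) = 62501/(-896 - 119) = 62501/(-1015) = 62501*(-1/1015) = -62501/1015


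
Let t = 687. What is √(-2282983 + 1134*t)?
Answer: 5*I*√60157 ≈ 1226.3*I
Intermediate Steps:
√(-2282983 + 1134*t) = √(-2282983 + 1134*687) = √(-2282983 + 779058) = √(-1503925) = 5*I*√60157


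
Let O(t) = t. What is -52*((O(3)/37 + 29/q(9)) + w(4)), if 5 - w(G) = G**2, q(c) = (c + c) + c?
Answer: 511420/999 ≈ 511.93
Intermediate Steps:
q(c) = 3*c (q(c) = 2*c + c = 3*c)
w(G) = 5 - G**2
-52*((O(3)/37 + 29/q(9)) + w(4)) = -52*((3/37 + 29/((3*9))) + (5 - 1*4**2)) = -52*((3*(1/37) + 29/27) + (5 - 1*16)) = -52*((3/37 + 29*(1/27)) + (5 - 16)) = -52*((3/37 + 29/27) - 11) = -52*(1154/999 - 11) = -52*(-9835/999) = 511420/999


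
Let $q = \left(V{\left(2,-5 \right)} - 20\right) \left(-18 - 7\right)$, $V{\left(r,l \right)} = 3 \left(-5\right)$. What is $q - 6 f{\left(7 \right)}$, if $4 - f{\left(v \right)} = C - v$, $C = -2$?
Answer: $797$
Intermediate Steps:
$V{\left(r,l \right)} = -15$
$f{\left(v \right)} = 6 + v$ ($f{\left(v \right)} = 4 - \left(-2 - v\right) = 4 + \left(2 + v\right) = 6 + v$)
$q = 875$ ($q = \left(-15 - 20\right) \left(-18 - 7\right) = \left(-35\right) \left(-25\right) = 875$)
$q - 6 f{\left(7 \right)} = 875 - 6 \left(6 + 7\right) = 875 - 78 = 797$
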